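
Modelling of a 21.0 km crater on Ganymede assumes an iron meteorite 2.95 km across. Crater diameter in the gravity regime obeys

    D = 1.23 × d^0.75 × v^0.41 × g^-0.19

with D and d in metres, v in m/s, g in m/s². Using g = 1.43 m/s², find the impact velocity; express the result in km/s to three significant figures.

v ≈ 11.2 km/s

Rearranging for v: v = [D / (1.23 · 2950^0.75 · 1.43^-0.19)]^(1/0.41).
D = 21000 m.
2950^0.75 = 400.3
1.43^-0.19 = 0.9343
Denominator = 1.23 × 400.3 × 0.9343 = 460.0
D / 460.0 = 21000 / 460.0 = 45.65
v = 45.65^(1/0.41) = 45.65^2.439 = 11153 m/s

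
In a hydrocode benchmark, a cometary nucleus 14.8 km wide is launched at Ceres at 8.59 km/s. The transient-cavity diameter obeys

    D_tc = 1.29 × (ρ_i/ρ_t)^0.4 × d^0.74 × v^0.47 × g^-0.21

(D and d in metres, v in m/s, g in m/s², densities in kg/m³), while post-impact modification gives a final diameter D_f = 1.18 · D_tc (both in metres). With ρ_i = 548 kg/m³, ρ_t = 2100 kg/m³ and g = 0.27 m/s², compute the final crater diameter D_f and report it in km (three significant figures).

In SI: d = 14800 m, v = 8590 m/s.
(ρ_i/ρ_t)^0.4 = (548/2100)^0.4 = 0.5843
d^0.74 = 14800^0.74 = 1219
v^0.47 = 8590^0.47 = 70.63
g^-0.21 = 0.27^-0.21 = 1.316
D_tc = 1.29 × 0.5843 × 1219 × 70.63 × 1.316 = 85400 m
D_f = 1.18 × 85400 = 1.008 × 10^5 m
     = 100.8 km

D_f ≈ 101 km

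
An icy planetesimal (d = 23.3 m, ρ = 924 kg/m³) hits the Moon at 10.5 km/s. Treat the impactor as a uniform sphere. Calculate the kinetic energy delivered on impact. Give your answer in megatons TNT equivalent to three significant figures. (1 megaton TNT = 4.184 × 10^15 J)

E ≈ 0.0806 Mt TNT

v = 10500 m/s.
Mass m = (π/6) ρ d³ = (π/6) × 924 × (23.3)³ = 6.120 × 10^6 kg
E = ½ m v² = 0.5 × 6.120 × 10^6 × (10500)² = 3.374 × 10^14 J
   = 3.374 × 10^14 / 4.184×10^15 = 0.08064 Mt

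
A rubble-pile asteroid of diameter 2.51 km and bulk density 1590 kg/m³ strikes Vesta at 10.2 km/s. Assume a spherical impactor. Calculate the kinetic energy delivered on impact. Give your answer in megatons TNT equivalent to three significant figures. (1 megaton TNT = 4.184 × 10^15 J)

E ≈ 1.64 × 10^5 Mt TNT

d = 2510 m; v = 10200 m/s.
Mass m = (π/6) ρ d³ = (π/6) × 1590 × (2510)³ = 1.316 × 10^13 kg
E = ½ m v² = 0.5 × 1.316 × 10^13 × (10200)² = 6.846 × 10^20 J
   = 6.846 × 10^20 / 4.184×10^15 = 1.636 × 10^5 Mt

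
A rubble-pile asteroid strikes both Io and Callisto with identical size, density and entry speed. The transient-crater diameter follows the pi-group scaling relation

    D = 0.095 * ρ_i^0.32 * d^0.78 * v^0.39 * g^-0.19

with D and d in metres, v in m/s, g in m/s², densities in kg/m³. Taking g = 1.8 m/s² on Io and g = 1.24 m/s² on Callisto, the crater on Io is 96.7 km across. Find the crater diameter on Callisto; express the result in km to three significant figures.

All impactor-dependent factors cancel in the ratio, leaving D_Callisto/D_Io = (g_Callisto/g_Io)^-0.19.
(1.24/1.8)^-0.19 = 0.6889^-0.19 = 1.073
D_Callisto = 1.073 × 96.7 km = 104 km

D ≈ 104 km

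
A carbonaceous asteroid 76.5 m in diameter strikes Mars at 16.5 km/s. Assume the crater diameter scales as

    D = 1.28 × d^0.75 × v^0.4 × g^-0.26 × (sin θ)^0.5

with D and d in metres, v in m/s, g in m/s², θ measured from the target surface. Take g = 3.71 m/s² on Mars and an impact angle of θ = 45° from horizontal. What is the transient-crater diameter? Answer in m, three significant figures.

D ≈ 963 m

In SI units: v = 16500 m/s.
d^0.75 = 76.5^0.75 = 25.87
v^0.4 = 16500^0.4 = 48.64
g^-0.26 = 3.71^-0.26 = 0.7112
(sin 45°)^0.5 = 0.7071^0.5 = 0.8409
D = 1.28 × 25.87 × 48.64 × 0.7112 × 0.8409 = 963.2 m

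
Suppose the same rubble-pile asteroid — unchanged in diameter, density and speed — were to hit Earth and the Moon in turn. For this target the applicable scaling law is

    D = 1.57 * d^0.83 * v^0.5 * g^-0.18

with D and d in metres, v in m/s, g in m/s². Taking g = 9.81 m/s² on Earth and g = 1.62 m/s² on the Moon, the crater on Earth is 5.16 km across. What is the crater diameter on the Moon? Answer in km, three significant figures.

D ≈ 7.14 km

All impactor-dependent factors cancel in the ratio, leaving D_Moon/D_Earth = (g_Moon/g_Earth)^-0.18.
(1.62/9.81)^-0.18 = 0.1651^-0.18 = 1.383
D_Moon = 1.383 × 5.16 km = 7.14 km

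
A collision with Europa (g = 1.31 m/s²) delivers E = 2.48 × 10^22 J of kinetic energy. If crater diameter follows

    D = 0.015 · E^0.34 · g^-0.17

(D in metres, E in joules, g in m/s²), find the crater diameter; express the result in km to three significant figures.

D ≈ 589 km

E^0.34 = (2.48 × 10^22)^0.34 = 4.113 × 10^7
g^-0.17 = 1.31^-0.17 = 0.9551
D = 0.015 × 4.113 × 10^7 × 0.9551 = 5.892 × 10^5 m
   = 589.2 km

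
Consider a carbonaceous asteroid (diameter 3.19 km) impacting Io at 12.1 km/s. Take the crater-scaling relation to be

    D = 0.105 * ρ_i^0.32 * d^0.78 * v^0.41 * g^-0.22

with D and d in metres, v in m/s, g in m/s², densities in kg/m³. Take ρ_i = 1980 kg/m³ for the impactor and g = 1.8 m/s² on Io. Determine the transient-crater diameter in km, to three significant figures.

In SI units: d = 3190 m, v = 12100 m/s.
ρ_i^0.32 = 1980^0.32 = 11.35
d^0.78 = 3190^0.78 = 540.7
v^0.41 = 12100^0.41 = 47.20
g^-0.22 = 1.8^-0.22 = 0.8787
D = 0.105 × 11.35 × 540.7 × 47.20 × 0.8787 = 26725 m
   = 26.73 km

D ≈ 26.7 km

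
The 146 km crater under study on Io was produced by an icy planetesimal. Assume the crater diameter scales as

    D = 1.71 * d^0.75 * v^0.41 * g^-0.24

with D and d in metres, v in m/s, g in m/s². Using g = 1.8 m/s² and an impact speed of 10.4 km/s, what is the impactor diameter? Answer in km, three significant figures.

d ≈ 28.9 km

Rearranging for d: d = [D / (1.71 · 10400^0.41 · 1.8^-0.24)]^(1/0.75).
D = 146000 m.
10400^0.41 = 44.36
1.8^-0.24 = 0.8684
Denominator = 1.71 × 44.36 × 0.8684 = 65.87
D / 65.87 = 146000 / 65.87 = 2216
d = 2216^(1/0.75) = 2216^1.3333 = 28883 m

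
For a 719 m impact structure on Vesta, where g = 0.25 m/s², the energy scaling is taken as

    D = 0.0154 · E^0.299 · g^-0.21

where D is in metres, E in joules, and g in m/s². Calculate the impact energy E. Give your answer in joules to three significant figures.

E ≈ 1.56 × 10^15 J

Rearranging: E = [D / (0.0154 · g^-0.21)]^(1/0.299).
g^-0.21 = 0.25^-0.21 = 1.338
D / (0.0154 × 1.338) = 719 / (0.02061) = 3.489 × 10^4
E = (3.489 × 10^4)^3.3445 = 1.560 × 10^15 J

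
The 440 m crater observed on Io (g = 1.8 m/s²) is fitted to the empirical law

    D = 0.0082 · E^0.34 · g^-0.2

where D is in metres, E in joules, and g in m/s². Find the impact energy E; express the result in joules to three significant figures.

Rearranging: E = [D / (0.0082 · g^-0.2)]^(1/0.34).
g^-0.2 = 1.8^-0.2 = 0.8891
D / (0.0082 × 0.8891) = 440 / (7.291 × 10^-3) = 6.035 × 10^4
E = (6.035 × 10^4)^2.9412 = 1.151 × 10^14 J

E ≈ 1.15 × 10^14 J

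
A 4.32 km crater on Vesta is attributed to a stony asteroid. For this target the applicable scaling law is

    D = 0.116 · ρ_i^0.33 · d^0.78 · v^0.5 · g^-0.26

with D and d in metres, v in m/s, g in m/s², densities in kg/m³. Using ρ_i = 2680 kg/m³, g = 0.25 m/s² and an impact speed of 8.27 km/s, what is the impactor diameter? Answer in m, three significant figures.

d ≈ 49.9 m

Rearranging for d: d = [D / (0.116 · 2680^0.33 · 8270^0.5 · 0.25^-0.26)]^(1/0.78).
D = 4320 m.
2680^0.33 = 13.53
8270^0.5 = 90.94
0.25^-0.26 = 1.434
Denominator = 0.116 × 13.53 × 90.94 × 1.434 = 204.7
D / 204.7 = 4320 / 204.7 = 21.10
d = 21.10^(1/0.78) = 21.10^1.2821 = 49.87 m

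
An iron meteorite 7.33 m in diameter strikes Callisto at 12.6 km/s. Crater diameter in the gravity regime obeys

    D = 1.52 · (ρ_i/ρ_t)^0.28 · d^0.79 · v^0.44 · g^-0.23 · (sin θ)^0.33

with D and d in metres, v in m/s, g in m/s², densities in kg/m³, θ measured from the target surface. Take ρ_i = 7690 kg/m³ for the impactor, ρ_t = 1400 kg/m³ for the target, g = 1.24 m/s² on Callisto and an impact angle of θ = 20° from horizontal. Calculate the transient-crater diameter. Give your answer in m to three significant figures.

D ≈ 503 m

In SI units: v = 12600 m/s.
(ρ_i/ρ_t)^0.28 = (7690/1400)^0.28 = 1.611
d^0.79 = 7.33^0.79 = 4.824
v^0.44 = 12600^0.44 = 63.70
g^-0.23 = 1.24^-0.23 = 0.9517
(sin 20°)^0.33 = 0.3420^0.33 = 0.7018
D = 1.52 × 1.611 × 4.824 × 63.70 × 0.9517 × 0.7018 = 502.6 m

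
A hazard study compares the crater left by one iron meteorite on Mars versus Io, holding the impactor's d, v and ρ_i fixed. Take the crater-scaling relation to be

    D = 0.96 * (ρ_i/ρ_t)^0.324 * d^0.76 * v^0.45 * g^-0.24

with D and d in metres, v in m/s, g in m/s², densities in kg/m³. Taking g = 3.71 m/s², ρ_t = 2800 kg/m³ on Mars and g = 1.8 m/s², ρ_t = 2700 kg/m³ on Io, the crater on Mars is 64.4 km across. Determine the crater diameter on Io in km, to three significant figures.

The impactor-only factors (d, v, ρ_i) cancel in the ratio, leaving D_Io/D_Mars = (g_Io/g_Mars)^-0.24 · (ρ_t,Mars/ρ_t,Io)^0.324.
(1.8/3.71)^-0.24 = 0.4852^-0.24 = 1.190
(2800/2700)^0.324 = 1.037^0.324 = 1.012
Ratio = 1.190 × 1.012 = 1.204
D_Io = 1.204 × 64.4 km = 77.5 km

D ≈ 77.5 km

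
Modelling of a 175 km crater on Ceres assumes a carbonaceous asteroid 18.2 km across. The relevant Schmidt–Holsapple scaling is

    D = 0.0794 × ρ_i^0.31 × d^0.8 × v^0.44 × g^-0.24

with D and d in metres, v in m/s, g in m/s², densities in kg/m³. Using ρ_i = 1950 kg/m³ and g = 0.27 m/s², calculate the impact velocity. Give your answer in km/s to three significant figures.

v ≈ 11.0 km/s

Rearranging for v: v = [D / (0.0794 · 1950^0.31 · 18200^0.8 · 0.27^-0.24)]^(1/0.44).
D = 175000 m.
1950^0.31 = 10.47
18200^0.8 = 2559
0.27^-0.24 = 1.369
Denominator = 0.0794 × 10.47 × 2559 × 1.369 = 2912
D / 2912 = 175000 / 2912 = 60.10
v = 60.10^(1/0.44) = 60.10^2.2727 = 11037 m/s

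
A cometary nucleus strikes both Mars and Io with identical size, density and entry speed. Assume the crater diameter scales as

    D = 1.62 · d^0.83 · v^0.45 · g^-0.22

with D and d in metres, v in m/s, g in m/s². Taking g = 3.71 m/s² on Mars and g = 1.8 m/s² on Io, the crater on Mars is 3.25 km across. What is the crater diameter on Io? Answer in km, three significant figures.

All impactor-dependent factors cancel in the ratio, leaving D_Io/D_Mars = (g_Io/g_Mars)^-0.22.
(1.8/3.71)^-0.22 = 0.4852^-0.22 = 1.172
D_Io = 1.172 × 3.25 km = 3.81 km

D ≈ 3.81 km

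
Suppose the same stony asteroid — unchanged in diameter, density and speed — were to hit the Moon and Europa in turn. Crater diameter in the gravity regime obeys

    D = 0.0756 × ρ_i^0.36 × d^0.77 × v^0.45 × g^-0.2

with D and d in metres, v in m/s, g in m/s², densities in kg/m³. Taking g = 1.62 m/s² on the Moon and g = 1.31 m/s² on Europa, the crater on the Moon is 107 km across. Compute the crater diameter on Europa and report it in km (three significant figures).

D ≈ 112 km

All impactor-dependent factors cancel in the ratio, leaving D_Europa/D_Moon = (g_Europa/g_Moon)^-0.2.
(1.31/1.62)^-0.2 = 0.8086^-0.2 = 1.043
D_Europa = 1.043 × 107 km = 112 km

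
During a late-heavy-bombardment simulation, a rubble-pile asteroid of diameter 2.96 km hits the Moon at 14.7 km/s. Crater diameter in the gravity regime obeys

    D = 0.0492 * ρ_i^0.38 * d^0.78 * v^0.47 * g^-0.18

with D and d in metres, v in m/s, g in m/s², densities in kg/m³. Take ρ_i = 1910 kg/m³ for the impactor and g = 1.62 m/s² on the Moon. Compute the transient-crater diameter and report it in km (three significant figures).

In SI units: d = 2960 m, v = 14700 m/s.
ρ_i^0.38 = 1910^0.38 = 17.65
d^0.78 = 2960^0.78 = 510.0
v^0.47 = 14700^0.47 = 90.92
g^-0.18 = 1.62^-0.18 = 0.9168
D = 0.0492 × 17.65 × 510.0 × 90.92 × 0.9168 = 36916 m
   = 36.92 km

D ≈ 36.9 km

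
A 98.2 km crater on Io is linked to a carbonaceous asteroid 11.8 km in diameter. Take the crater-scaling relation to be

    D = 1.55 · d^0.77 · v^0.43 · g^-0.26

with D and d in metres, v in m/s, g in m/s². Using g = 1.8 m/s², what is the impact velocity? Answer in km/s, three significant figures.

v ≈ 10.7 km/s

Rearranging for v: v = [D / (1.55 · 11800^0.77 · 1.8^-0.26)]^(1/0.43).
D = 98200 m.
11800^0.77 = 1366
1.8^-0.26 = 0.8583
Denominator = 1.55 × 1366 × 0.8583 = 1817
D / 1817 = 98200 / 1817 = 54.05
v = 54.05^(1/0.43) = 54.05^2.3256 = 10710 m/s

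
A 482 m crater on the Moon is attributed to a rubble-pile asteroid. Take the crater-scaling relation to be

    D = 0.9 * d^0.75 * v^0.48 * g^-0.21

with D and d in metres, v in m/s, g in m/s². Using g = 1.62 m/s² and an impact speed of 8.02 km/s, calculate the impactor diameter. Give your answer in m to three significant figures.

Rearranging for d: d = [D / (0.9 · 8020^0.48 · 1.62^-0.21)]^(1/0.75).
8020^0.48 = 74.82
1.62^-0.21 = 0.9037
Denominator = 0.9 × 74.82 × 0.9037 = 60.85
D / 60.85 = 482 / 60.85 = 7.921
d = 7.921^(1/0.75) = 7.921^1.3333 = 15.79 m

d ≈ 15.8 m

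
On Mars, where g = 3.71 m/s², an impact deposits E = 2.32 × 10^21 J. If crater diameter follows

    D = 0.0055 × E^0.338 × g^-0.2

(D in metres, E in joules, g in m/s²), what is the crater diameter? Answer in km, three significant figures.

E^0.338 = (2.32 × 10^21)^0.338 = 1.665 × 10^7
g^-0.2 = 3.71^-0.2 = 0.7694
D = 0.0055 × 1.665 × 10^7 × 0.7694 = 70458 m
   = 70.46 km

D ≈ 70.5 km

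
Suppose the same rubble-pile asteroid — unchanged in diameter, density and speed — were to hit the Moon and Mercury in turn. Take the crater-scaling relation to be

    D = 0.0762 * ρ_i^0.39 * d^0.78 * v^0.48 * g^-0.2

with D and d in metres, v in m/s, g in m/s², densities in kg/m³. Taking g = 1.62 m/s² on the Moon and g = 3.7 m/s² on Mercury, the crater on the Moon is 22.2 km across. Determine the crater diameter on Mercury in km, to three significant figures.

D ≈ 18.8 km

All impactor-dependent factors cancel in the ratio, leaving D_Mercury/D_Moon = (g_Mercury/g_Moon)^-0.2.
(3.7/1.62)^-0.2 = 2.284^-0.2 = 0.8477
D_Mercury = 0.8477 × 22.2 km = 18.8 km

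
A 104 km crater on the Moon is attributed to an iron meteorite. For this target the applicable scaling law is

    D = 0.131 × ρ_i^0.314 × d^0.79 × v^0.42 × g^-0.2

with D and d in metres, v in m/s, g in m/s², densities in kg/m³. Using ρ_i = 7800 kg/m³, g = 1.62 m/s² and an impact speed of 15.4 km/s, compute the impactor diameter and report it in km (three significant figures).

d ≈ 5.60 km

Rearranging for d: d = [D / (0.131 · 7800^0.314 · 15400^0.42 · 1.62^-0.2)]^(1/0.79).
D = 104000 m.
7800^0.314 = 16.68
15400^0.42 = 57.38
1.62^-0.2 = 0.9080
Denominator = 0.131 × 16.68 × 57.38 × 0.9080 = 113.8
D / 113.8 = 104000 / 113.8 = 913.9
d = 913.9^(1/0.79) = 913.9^1.2658 = 5596 m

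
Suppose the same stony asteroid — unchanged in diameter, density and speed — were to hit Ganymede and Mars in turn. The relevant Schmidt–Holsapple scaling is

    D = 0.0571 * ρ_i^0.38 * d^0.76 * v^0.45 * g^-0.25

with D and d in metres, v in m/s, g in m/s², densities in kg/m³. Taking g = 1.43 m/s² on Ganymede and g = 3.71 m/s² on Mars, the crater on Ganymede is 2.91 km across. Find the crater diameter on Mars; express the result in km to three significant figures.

All impactor-dependent factors cancel in the ratio, leaving D_Mars/D_Ganymede = (g_Mars/g_Ganymede)^-0.25.
(3.71/1.43)^-0.25 = 2.594^-0.25 = 0.7880
D_Mars = 0.7880 × 2.91 km = 2.29 km

D ≈ 2.29 km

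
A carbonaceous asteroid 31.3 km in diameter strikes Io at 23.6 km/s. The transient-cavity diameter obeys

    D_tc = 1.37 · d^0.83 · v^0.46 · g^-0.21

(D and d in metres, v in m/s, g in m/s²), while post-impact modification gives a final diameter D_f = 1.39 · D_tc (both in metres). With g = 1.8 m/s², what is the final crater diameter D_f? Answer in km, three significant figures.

In SI: d = 31300 m, v = 23600 m/s.
d^0.83 = 31300^0.83 = 5386
v^0.46 = 23600^0.46 = 102.7
g^-0.21 = 1.8^-0.21 = 0.8839
D_tc = 1.37 × 5386 × 102.7 × 0.8839 = 6.698 × 10^5 m
D_f = 1.39 × 6.698 × 10^5 = 9.310 × 10^5 m
     = 931.0 km

D_f ≈ 931 km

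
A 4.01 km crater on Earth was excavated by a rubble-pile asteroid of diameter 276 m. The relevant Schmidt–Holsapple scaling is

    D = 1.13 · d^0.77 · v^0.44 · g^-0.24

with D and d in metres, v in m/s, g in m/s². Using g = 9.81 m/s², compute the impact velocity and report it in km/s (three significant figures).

v ≈ 21.8 km/s

Rearranging for v: v = [D / (1.13 · 276^0.77 · 9.81^-0.24)]^(1/0.44).
D = 4010 m.
276^0.77 = 75.77
9.81^-0.24 = 0.5781
Denominator = 1.13 × 75.77 × 0.5781 = 49.50
D / 49.50 = 4010 / 49.50 = 81.01
v = 81.01^(1/0.44) = 81.01^2.2727 = 21754 m/s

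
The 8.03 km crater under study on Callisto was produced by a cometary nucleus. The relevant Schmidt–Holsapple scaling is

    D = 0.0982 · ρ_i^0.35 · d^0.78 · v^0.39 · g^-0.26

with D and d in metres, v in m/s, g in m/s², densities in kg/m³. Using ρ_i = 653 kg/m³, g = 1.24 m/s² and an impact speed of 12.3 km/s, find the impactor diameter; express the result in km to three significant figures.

d ≈ 1.05 km

Rearranging for d: d = [D / (0.0982 · 653^0.35 · 12300^0.39 · 1.24^-0.26)]^(1/0.78).
D = 8030 m.
653^0.35 = 9.665
12300^0.39 = 39.36
1.24^-0.26 = 0.9456
Denominator = 0.0982 × 9.665 × 39.36 × 0.9456 = 35.32
D / 35.32 = 8030 / 35.32 = 227.3
d = 227.3^(1/0.78) = 227.3^1.2821 = 1051 m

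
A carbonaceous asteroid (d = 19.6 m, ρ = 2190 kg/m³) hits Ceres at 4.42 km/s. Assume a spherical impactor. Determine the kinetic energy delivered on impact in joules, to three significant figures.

v = 4420 m/s.
Mass m = (π/6) ρ d³ = (π/6) × 2190 × (19.6)³ = 8.634 × 10^6 kg
E = ½ m v² = 0.5 × 8.634 × 10^6 × (4420)² = 8.434 × 10^13 J

E ≈ 8.43 × 10^13 J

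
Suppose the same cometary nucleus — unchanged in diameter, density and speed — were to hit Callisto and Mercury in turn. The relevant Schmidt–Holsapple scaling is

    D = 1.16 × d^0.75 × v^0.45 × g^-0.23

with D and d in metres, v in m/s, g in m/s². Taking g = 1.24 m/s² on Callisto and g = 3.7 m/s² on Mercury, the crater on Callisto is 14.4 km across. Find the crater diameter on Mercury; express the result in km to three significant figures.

All impactor-dependent factors cancel in the ratio, leaving D_Mercury/D_Callisto = (g_Mercury/g_Callisto)^-0.23.
(3.7/1.24)^-0.23 = 2.984^-0.23 = 0.7777
D_Mercury = 0.7777 × 14.4 km = 11.2 km

D ≈ 11.2 km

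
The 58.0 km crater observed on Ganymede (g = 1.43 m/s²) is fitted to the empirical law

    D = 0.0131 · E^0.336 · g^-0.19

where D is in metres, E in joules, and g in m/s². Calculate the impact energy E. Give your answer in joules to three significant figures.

E ≈ 7.38 × 10^19 J

Rearranging: E = [D / (0.0131 · g^-0.19)]^(1/0.336).
D = 58000 m.
g^-0.19 = 1.43^-0.19 = 0.9343
D / (0.0131 × 0.9343) = 58000 / (0.01224) = 4.739 × 10^6
E = (4.739 × 10^6)^2.9762 = 7.382 × 10^19 J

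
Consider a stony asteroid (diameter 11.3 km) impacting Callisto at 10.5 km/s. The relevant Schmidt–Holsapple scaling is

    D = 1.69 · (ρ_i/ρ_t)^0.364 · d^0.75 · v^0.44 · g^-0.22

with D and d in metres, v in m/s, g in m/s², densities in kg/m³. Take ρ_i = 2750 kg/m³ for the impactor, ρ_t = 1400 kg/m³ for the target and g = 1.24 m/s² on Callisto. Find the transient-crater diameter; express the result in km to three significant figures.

D ≈ 133 km

In SI units: d = 11300 m, v = 10500 m/s.
(ρ_i/ρ_t)^0.364 = (2750/1400)^0.364 = 1.279
d^0.75 = 11300^0.75 = 1096
v^0.44 = 10500^0.44 = 58.79
g^-0.22 = 1.24^-0.22 = 0.9538
D = 1.69 × 1.279 × 1096 × 58.79 × 0.9538 = 1.328 × 10^5 m
   = 132.8 km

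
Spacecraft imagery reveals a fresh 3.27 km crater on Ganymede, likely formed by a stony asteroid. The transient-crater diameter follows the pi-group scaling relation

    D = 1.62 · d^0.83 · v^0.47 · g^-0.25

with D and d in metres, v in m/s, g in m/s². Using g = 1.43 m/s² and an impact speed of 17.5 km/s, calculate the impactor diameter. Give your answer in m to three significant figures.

Rearranging for d: d = [D / (1.62 · 17500^0.47 · 1.43^-0.25)]^(1/0.83).
D = 3270 m.
17500^0.47 = 98.68
1.43^-0.25 = 0.9145
Denominator = 1.62 × 98.68 × 0.9145 = 146.2
D / 146.2 = 3270 / 146.2 = 22.37
d = 22.37^(1/0.83) = 22.37^1.2048 = 42.27 m

d ≈ 42.3 m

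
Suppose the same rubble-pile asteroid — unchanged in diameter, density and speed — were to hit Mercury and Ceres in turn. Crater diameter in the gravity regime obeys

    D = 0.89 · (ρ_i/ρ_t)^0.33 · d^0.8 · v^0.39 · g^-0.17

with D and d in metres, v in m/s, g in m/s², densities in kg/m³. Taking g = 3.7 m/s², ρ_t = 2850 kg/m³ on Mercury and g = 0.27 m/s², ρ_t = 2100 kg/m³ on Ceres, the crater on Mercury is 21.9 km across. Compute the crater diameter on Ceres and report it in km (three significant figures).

The impactor-only factors (d, v, ρ_i) cancel in the ratio, leaving D_Ceres/D_Mercury = (g_Ceres/g_Mercury)^-0.17 · (ρ_t,Mercury/ρ_t,Ceres)^0.33.
(0.27/3.7)^-0.17 = 0.07297^-0.17 = 1.561
(2850/2100)^0.33 = 1.357^0.33 = 1.106
Ratio = 1.561 × 1.106 = 1.726
D_Ceres = 1.726 × 21.9 km = 37.8 km

D ≈ 37.8 km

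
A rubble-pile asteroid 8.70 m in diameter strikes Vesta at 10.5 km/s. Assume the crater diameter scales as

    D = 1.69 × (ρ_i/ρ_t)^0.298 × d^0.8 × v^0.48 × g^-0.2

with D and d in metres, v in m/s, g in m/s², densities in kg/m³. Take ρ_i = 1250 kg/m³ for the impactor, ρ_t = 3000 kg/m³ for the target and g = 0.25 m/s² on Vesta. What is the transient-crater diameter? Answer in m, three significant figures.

In SI units: v = 10500 m/s.
(ρ_i/ρ_t)^0.298 = (1250/3000)^0.298 = 0.7704
d^0.8 = 8.7^0.8 = 5.644
v^0.48 = 10500^0.48 = 85.15
g^-0.2 = 0.25^-0.2 = 1.320
D = 1.69 × 0.7704 × 5.644 × 85.15 × 1.320 = 825.9 m

D ≈ 826 m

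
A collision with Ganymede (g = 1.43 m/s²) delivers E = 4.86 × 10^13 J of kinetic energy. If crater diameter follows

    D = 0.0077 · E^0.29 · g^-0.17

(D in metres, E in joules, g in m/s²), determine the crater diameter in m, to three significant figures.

E^0.29 = (4.86 × 10^13)^0.29 = 9.314 × 10^3
g^-0.17 = 1.43^-0.17 = 0.9410
D = 0.0077 × 9.314 × 10^3 × 0.9410 = 67.49 m

D ≈ 67.5 m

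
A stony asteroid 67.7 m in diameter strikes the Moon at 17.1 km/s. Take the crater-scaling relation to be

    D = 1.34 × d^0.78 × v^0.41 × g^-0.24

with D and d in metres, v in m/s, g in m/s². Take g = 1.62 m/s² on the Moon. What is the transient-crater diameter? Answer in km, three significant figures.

D ≈ 1.74 km

In SI units: v = 17100 m/s.
d^0.78 = 67.7^0.78 = 26.78
v^0.41 = 17100^0.41 = 54.39
g^-0.24 = 1.62^-0.24 = 0.8907
D = 1.34 × 26.78 × 54.39 × 0.8907 = 1738 m
   = 1.738 km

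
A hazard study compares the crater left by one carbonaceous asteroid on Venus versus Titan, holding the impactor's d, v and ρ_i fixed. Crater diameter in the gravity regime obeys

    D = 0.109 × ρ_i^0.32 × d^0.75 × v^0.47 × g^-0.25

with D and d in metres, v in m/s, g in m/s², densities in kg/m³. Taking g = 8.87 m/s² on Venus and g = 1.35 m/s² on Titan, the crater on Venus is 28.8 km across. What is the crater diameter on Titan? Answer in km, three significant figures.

D ≈ 46.1 km

All impactor-dependent factors cancel in the ratio, leaving D_Titan/D_Venus = (g_Titan/g_Venus)^-0.25.
(1.35/8.87)^-0.25 = 0.1522^-0.25 = 1.601
D_Titan = 1.601 × 28.8 km = 46.1 km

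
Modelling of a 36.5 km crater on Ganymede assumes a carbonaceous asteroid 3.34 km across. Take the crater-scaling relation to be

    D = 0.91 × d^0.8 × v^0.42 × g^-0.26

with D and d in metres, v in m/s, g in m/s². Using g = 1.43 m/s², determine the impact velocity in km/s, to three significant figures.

Rearranging for v: v = [D / (0.91 · 3340^0.8 · 1.43^-0.26)]^(1/0.42).
D = 36500 m.
3340^0.8 = 659.2
1.43^-0.26 = 0.9112
Denominator = 0.91 × 659.2 × 0.9112 = 546.6
D / 546.6 = 36500 / 546.6 = 66.78
v = 66.78^(1/0.42) = 66.78^2.381 = 22105 m/s

v ≈ 22.1 km/s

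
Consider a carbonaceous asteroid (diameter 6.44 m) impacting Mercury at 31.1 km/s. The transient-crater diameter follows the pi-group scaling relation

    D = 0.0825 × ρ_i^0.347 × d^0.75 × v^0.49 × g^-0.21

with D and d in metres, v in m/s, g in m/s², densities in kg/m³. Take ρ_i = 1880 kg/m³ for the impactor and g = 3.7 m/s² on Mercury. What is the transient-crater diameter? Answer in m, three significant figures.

D ≈ 551 m

In SI units: v = 31100 m/s.
ρ_i^0.347 = 1880^0.347 = 13.68
d^0.75 = 6.44^0.75 = 4.043
v^0.49 = 31100^0.49 = 159.0
g^-0.21 = 3.7^-0.21 = 0.7598
D = 0.0825 × 13.68 × 4.043 × 159.0 × 0.7598 = 551.2 m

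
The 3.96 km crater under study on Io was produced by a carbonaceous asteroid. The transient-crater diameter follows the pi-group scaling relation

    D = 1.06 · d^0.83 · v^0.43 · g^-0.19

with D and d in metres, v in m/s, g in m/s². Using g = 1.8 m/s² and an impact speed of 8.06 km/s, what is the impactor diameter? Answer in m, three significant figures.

d ≈ 218 m

Rearranging for d: d = [D / (1.06 · 8060^0.43 · 1.8^-0.19)]^(1/0.83).
D = 3960 m.
8060^0.43 = 47.83
1.8^-0.19 = 0.8943
Denominator = 1.06 × 47.83 × 0.8943 = 45.34
D / 45.34 = 3960 / 45.34 = 87.34
d = 87.34^(1/0.83) = 87.34^1.2048 = 218.2 m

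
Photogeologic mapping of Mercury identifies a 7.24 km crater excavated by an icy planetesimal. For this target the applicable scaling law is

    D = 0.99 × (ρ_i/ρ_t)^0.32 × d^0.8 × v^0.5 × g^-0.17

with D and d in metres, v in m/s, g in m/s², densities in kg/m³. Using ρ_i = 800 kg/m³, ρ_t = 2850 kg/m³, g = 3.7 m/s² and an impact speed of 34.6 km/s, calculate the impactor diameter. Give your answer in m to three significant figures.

Rearranging for d: d = [D / (0.99 · (800/2850)^0.32 · 34600^0.5 · 3.7^-0.17)]^(1/0.8).
D = 7240 m.
(800/2850)^0.32 = 0.6659
34600^0.5 = 186.0
3.7^-0.17 = 0.8006
Denominator = 0.99 × 0.6659 × 186.0 × 0.8006 = 98.17
D / 98.17 = 7240 / 98.17 = 73.75
d = 73.75^(1/0.8) = 73.75^1.25 = 216.1 m

d ≈ 216 m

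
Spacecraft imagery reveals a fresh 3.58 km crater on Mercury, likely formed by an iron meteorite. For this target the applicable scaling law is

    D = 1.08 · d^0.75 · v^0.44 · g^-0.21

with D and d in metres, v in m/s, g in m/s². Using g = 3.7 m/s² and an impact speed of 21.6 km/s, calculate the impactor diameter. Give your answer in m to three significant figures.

d ≈ 204 m

Rearranging for d: d = [D / (1.08 · 21600^0.44 · 3.7^-0.21)]^(1/0.75).
D = 3580 m.
21600^0.44 = 80.75
3.7^-0.21 = 0.7598
Denominator = 1.08 × 80.75 × 0.7598 = 66.26
D / 66.26 = 3580 / 66.26 = 54.03
d = 54.03^(1/0.75) = 54.03^1.3333 = 204.2 m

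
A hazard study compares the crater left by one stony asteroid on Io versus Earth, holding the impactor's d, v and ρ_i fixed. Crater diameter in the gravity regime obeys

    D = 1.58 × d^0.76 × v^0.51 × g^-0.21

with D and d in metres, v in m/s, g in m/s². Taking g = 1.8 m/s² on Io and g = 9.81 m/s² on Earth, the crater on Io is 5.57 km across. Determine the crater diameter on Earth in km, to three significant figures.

D ≈ 3.90 km

All impactor-dependent factors cancel in the ratio, leaving D_Earth/D_Io = (g_Earth/g_Io)^-0.21.
(9.81/1.8)^-0.21 = 5.450^-0.21 = 0.7004
D_Earth = 0.7004 × 5.57 km = 3.90 km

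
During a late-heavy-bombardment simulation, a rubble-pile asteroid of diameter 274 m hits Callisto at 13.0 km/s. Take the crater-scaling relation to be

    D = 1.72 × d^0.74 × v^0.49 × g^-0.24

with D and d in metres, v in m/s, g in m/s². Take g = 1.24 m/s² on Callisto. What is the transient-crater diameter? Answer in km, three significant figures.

D ≈ 10.8 km

In SI units: v = 13000 m/s.
d^0.74 = 274^0.74 = 63.67
v^0.49 = 13000^0.49 = 103.7
g^-0.24 = 1.24^-0.24 = 0.9497
D = 1.72 × 63.67 × 103.7 × 0.9497 = 10785 m
   = 10.79 km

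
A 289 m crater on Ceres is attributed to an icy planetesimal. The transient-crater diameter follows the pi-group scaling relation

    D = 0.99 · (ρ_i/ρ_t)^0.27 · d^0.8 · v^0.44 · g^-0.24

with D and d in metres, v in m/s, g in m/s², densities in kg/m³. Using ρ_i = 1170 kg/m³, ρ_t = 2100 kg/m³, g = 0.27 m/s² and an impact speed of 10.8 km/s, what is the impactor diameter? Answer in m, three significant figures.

Rearranging for d: d = [D / (0.99 · (1170/2100)^0.27 · 10800^0.44 · 0.27^-0.24)]^(1/0.8).
(1170/2100)^0.27 = 0.8539
10800^0.44 = 59.53
0.27^-0.24 = 1.369
Denominator = 0.99 × 0.8539 × 59.53 × 1.369 = 68.89
D / 68.89 = 289 / 68.89 = 4.195
d = 4.195^(1/0.8) = 4.195^1.25 = 6.004 m

d ≈ 6.00 m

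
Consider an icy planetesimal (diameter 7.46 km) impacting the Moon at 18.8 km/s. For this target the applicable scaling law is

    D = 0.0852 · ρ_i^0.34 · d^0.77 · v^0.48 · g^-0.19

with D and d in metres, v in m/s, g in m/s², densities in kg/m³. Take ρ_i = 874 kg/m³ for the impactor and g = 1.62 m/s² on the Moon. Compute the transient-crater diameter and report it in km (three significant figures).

In SI units: d = 7460 m, v = 18800 m/s.
ρ_i^0.34 = 874^0.34 = 10.00
d^0.77 = 7460^0.77 = 959.4
v^0.48 = 18800^0.48 = 112.6
g^-0.19 = 1.62^-0.19 = 0.9124
D = 0.0852 × 10.00 × 959.4 × 112.6 × 0.9124 = 83978 m
   = 83.98 km

D ≈ 84.0 km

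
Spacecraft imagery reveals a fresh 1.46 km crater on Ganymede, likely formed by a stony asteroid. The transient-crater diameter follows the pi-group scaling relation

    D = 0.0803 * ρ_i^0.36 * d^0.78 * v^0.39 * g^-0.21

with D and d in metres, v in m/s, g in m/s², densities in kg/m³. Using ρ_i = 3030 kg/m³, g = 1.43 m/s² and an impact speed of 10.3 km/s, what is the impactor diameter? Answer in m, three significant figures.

d ≈ 77.6 m

Rearranging for d: d = [D / (0.0803 · 3030^0.36 · 10300^0.39 · 1.43^-0.21)]^(1/0.78).
D = 1460 m.
3030^0.36 = 17.92
10300^0.39 = 36.73
1.43^-0.21 = 0.9276
Denominator = 0.0803 × 17.92 × 36.73 × 0.9276 = 49.03
D / 49.03 = 1460 / 49.03 = 29.78
d = 29.78^(1/0.78) = 29.78^1.2821 = 77.57 m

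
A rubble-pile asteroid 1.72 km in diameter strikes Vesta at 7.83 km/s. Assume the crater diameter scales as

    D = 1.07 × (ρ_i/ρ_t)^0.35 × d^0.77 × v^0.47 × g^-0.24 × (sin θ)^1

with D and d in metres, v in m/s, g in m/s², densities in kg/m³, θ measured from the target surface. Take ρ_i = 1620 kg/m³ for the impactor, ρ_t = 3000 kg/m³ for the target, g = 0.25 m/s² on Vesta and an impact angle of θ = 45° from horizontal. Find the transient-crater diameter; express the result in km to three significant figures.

In SI units: d = 1720 m, v = 7830 m/s.
(ρ_i/ρ_t)^0.35 = (1620/3000)^0.35 = 0.8060
d^0.77 = 1720^0.77 = 310.0
v^0.47 = 7830^0.47 = 67.62
g^-0.24 = 0.25^-0.24 = 1.395
(sin 45°)^1 = 0.7071^1 = 0.7071
D = 1.07 × 0.8060 × 310.0 × 67.62 × 1.395 × 0.7071 = 17832 m
   = 17.83 km

D ≈ 17.8 km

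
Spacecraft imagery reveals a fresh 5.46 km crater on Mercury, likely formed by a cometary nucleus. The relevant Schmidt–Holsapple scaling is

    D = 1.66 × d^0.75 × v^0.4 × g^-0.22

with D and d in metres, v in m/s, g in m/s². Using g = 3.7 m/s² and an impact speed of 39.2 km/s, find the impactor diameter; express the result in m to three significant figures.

Rearranging for d: d = [D / (1.66 · 39200^0.4 · 3.7^-0.22)]^(1/0.75).
D = 5460 m.
39200^0.4 = 68.76
3.7^-0.22 = 0.7499
Denominator = 1.66 × 68.76 × 0.7499 = 85.59
D / 85.59 = 5460 / 85.59 = 63.79
d = 63.79^(1/0.75) = 63.79^1.3333 = 254.8 m

d ≈ 255 m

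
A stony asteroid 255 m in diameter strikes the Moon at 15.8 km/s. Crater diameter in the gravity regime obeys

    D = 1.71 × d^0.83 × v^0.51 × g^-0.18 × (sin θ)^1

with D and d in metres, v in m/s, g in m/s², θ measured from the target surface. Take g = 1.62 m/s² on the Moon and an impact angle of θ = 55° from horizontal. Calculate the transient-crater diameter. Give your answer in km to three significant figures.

In SI units: v = 15800 m/s.
d^0.83 = 255^0.83 = 99.41
v^0.51 = 15800^0.51 = 138.5
g^-0.18 = 1.62^-0.18 = 0.9168
(sin 55°)^1 = 0.8192^1 = 0.8192
D = 1.71 × 99.41 × 138.5 × 0.9168 × 0.8192 = 17682 m
   = 17.68 km

D ≈ 17.7 km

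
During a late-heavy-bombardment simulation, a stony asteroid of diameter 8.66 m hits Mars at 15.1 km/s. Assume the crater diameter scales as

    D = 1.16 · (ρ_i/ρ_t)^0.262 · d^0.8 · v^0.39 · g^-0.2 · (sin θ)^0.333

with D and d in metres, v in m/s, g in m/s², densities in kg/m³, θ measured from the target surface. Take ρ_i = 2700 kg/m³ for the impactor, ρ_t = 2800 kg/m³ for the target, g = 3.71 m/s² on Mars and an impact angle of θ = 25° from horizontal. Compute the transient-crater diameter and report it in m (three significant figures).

In SI units: v = 15100 m/s.
(ρ_i/ρ_t)^0.262 = (2700/2800)^0.262 = 0.9905
d^0.8 = 8.66^0.8 = 5.624
v^0.39 = 15100^0.39 = 42.64
g^-0.2 = 3.71^-0.2 = 0.7694
(sin 25°)^0.333 = 0.4226^0.333 = 0.7506
D = 1.16 × 0.9905 × 5.624 × 42.64 × 0.7694 × 0.7506 = 159.1 m

D ≈ 159 m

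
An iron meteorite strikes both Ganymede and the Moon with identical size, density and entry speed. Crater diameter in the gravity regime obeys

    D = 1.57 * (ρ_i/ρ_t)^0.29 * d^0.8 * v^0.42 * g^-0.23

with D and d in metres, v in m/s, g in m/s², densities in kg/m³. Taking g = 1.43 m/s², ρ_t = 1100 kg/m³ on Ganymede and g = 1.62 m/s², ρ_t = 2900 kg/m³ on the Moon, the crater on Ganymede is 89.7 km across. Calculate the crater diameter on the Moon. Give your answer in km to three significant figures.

D ≈ 65.8 km

The impactor-only factors (d, v, ρ_i) cancel in the ratio, leaving D_Moon/D_Ganymede = (g_Moon/g_Ganymede)^-0.23 · (ρ_t,Ganymede/ρ_t,Moon)^0.29.
(1.62/1.43)^-0.23 = 1.133^-0.23 = 0.9717
(1100/2900)^0.29 = 0.3793^0.29 = 0.7549
Ratio = 0.9717 × 0.7549 = 0.7335
D_Moon = 0.7335 × 89.7 km = 65.8 km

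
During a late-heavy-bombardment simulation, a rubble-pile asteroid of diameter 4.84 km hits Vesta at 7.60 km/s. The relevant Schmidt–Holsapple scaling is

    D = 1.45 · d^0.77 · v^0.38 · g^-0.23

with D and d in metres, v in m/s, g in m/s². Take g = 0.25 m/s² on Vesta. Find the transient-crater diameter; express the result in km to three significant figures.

In SI units: d = 4840 m, v = 7600 m/s.
d^0.77 = 4840^0.77 = 687.6
v^0.38 = 7600^0.38 = 29.83
g^-0.23 = 0.25^-0.23 = 1.376
D = 1.45 × 687.6 × 29.83 × 1.376 = 40924 m
   = 40.92 km

D ≈ 40.9 km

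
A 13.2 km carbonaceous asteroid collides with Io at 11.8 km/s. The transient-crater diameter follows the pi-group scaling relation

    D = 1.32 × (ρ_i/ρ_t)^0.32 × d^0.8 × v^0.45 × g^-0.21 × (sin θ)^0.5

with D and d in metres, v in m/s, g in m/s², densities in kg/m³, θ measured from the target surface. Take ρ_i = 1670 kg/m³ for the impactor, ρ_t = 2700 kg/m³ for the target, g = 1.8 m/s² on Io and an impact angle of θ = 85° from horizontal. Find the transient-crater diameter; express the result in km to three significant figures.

In SI units: d = 13200 m, v = 11800 m/s.
(ρ_i/ρ_t)^0.32 = (1670/2700)^0.32 = 0.8575
d^0.8 = 13200^0.8 = 1979
v^0.45 = 11800^0.45 = 67.97
g^-0.21 = 1.8^-0.21 = 0.8839
(sin 85°)^0.5 = 0.9962^0.5 = 0.9981
D = 1.32 × 0.8575 × 1979 × 67.97 × 0.8839 × 0.9981 = 1.343 × 10^5 m
   = 134.3 km

D ≈ 134 km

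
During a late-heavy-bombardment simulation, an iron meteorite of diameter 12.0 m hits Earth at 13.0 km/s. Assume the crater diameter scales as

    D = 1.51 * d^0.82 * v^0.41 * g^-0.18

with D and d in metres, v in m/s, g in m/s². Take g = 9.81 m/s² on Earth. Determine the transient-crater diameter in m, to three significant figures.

D ≈ 373 m

In SI units: v = 13000 m/s.
d^0.82 = 12^0.82 = 7.672
v^0.41 = 13000^0.41 = 48.61
g^-0.18 = 9.81^-0.18 = 0.6630
D = 1.51 × 7.672 × 48.61 × 0.6630 = 373.4 m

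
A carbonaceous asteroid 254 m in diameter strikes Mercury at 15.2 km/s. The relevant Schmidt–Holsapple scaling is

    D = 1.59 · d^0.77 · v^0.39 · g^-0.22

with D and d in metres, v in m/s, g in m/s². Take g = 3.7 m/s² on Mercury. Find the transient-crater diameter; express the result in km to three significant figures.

In SI units: v = 15200 m/s.
d^0.77 = 254^0.77 = 71.08
v^0.39 = 15200^0.39 = 42.75
g^-0.22 = 3.7^-0.22 = 0.7499
D = 1.59 × 71.08 × 42.75 × 0.7499 = 3623 m
   = 3.623 km

D ≈ 3.62 km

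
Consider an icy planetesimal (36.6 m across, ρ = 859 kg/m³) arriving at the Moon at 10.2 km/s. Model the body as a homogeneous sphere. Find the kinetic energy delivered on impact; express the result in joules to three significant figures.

v = 10200 m/s.
Mass m = (π/6) ρ d³ = (π/6) × 859 × (36.6)³ = 2.205 × 10^7 kg
E = ½ m v² = 0.5 × 2.205 × 10^7 × (10200)² = 1.147 × 10^15 J

E ≈ 1.15 × 10^15 J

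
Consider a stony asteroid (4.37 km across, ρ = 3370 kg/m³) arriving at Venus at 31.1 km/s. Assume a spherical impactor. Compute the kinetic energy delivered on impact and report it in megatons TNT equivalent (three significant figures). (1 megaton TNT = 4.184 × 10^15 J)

d = 4370 m; v = 31100 m/s.
Mass m = (π/6) ρ d³ = (π/6) × 3370 × (4370)³ = 1.473 × 10^14 kg
E = ½ m v² = 0.5 × 1.473 × 10^14 × (31100)² = 7.124 × 10^22 J
   = 7.124 × 10^22 / 4.184×10^15 = 1.703 × 10^7 Mt

E ≈ 1.70 × 10^7 Mt TNT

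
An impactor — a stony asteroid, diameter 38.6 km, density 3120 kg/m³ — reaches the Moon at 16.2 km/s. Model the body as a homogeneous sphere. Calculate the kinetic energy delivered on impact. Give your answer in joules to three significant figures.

E ≈ 1.23 × 10^25 J

d = 38600 m; v = 16200 m/s.
Mass m = (π/6) ρ d³ = (π/6) × 3120 × (38600)³ = 9.395 × 10^16 kg
E = ½ m v² = 0.5 × 9.395 × 10^16 × (16200)² = 1.233 × 10^25 J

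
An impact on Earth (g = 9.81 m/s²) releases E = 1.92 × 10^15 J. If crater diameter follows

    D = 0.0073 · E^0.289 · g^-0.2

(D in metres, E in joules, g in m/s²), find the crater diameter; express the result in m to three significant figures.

D ≈ 121 m

E^0.289 = (1.92 × 10^15)^0.289 = 2.611 × 10^4
g^-0.2 = 9.81^-0.2 = 0.6334
D = 0.0073 × 2.611 × 10^4 × 0.6334 = 120.7 m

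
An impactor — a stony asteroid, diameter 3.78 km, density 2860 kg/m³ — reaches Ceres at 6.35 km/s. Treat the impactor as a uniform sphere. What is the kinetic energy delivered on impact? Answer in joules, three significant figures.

d = 3780 m; v = 6350 m/s.
Mass m = (π/6) ρ d³ = (π/6) × 2860 × (3780)³ = 8.088 × 10^13 kg
E = ½ m v² = 0.5 × 8.088 × 10^13 × (6350)² = 1.631 × 10^21 J

E ≈ 1.63 × 10^21 J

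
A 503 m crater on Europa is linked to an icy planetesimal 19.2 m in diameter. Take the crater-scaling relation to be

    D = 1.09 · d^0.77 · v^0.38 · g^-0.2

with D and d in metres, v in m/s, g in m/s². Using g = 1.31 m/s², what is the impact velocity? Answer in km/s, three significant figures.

v ≈ 29.7 km/s

Rearranging for v: v = [D / (1.09 · 19.2^0.77 · 1.31^-0.2)]^(1/0.38).
19.2^0.77 = 9.731
1.31^-0.2 = 0.9474
Denominator = 1.09 × 9.731 × 0.9474 = 10.05
D / 10.05 = 503 / 10.05 = 50.05
v = 50.05^(1/0.38) = 50.05^2.6316 = 29659 m/s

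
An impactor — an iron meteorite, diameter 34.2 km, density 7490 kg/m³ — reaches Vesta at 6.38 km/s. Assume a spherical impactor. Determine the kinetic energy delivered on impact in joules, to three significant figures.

d = 34200 m; v = 6380 m/s.
Mass m = (π/6) ρ d³ = (π/6) × 7490 × (34200)³ = 1.569 × 10^17 kg
E = ½ m v² = 0.5 × 1.569 × 10^17 × (6380)² = 3.193 × 10^24 J

E ≈ 3.19 × 10^24 J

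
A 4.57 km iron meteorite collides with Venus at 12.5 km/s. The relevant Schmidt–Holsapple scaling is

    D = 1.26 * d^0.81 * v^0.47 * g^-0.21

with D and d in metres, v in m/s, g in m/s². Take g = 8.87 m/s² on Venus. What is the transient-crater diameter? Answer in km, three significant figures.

D ≈ 61.9 km

In SI units: d = 4570 m, v = 12500 m/s.
d^0.81 = 4570^0.81 = 921.6
v^0.47 = 12500^0.47 = 84.25
g^-0.21 = 8.87^-0.21 = 0.6323
D = 1.26 × 921.6 × 84.25 × 0.6323 = 61859 m
   = 61.86 km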